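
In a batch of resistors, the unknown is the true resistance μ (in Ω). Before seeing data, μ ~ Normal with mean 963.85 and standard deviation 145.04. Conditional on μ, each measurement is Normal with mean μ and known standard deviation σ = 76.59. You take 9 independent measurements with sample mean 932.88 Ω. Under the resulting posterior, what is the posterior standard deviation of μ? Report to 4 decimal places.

25.1435

For Normal data with known variance σ², a Normal(μ₀, σ₀²) prior on μ is conjugate. Posterior precision = 1/σ₀² + n/σ²; posterior mean is the precision-weighted average of μ₀ and x̄.
σ₀² = 145.04² = 21036.6016, σ² = 76.59² = 5866.0281; σ² + n·σ₀² = 5866.0281 + 9·21036.6016 = 195195.4425.
Posterior precision = 1/σ₀² + n/σ² = 1/21036.6016 + 9/5866.0281 = (σ² + n·σ₀²)/(σ₀²σ²) = 195195.4425/(21036.6016·5866.0281); posterior variance σₙ² = σ₀²σ²/(σ² + n·σ₀²) = 21036.6016·5866.0281/195195.4425 = 632.193531.
Posterior SD = √σₙ² = √(21036.6016·5866.0281/195195.4425) = 25.1435.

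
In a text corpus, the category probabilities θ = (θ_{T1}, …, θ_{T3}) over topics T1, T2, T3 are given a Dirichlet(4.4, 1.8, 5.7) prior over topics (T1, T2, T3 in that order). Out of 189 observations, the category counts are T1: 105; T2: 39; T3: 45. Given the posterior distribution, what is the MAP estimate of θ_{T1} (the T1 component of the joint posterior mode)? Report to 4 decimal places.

0.5478

The Dirichlet prior is conjugate to the Multinomial likelihood: each posterior αⱼ = prior αⱼ + observed count nⱼ.
Posterior concentration: (109.4, 40.8, 50.7), total = 200.9.
Joint mode component: (α_{T1}−1)/(Σα−K) = 108.4/197.9 = 0.5478.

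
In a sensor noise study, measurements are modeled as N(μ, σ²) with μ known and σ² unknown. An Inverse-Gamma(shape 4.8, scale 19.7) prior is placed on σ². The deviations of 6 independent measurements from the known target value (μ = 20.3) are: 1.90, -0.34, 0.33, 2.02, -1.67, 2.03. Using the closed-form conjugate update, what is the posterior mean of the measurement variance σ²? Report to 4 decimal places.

3.9871

With known mean μ and an Inverse-Gamma(α, β) prior on σ², the Normal likelihood is conjugate: posterior is Inv-Gamma(α + n/2, β + Σ(xᵢ−μ)²/2).
Σ(xᵢ−μ)² = (1.90)² + (-0.34)² + (0.33)² + (2.02)² + (-1.67)² + (2.03)² = 14.8247.
Posterior: Inv-Gamma(4.8 + 6/2, 19.7 + 14.8247/2) = Inv-Gamma(7.80, 27.11235).
E[σ²|data] = β/(α−1) = 27.11235/6.80 = 3.9871.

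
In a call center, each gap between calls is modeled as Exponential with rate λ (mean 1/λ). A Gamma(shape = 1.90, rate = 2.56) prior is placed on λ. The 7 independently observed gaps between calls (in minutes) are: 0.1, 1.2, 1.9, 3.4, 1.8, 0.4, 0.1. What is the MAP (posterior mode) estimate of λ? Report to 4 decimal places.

0.6894

With a Gamma(shape α, rate β) prior on the exponential rate λ, the posterior after n observations with total T = Σxᵢ is Gamma(α+n, β+T).
Sum of observations T = 8.9 minutes; n = 7.
Posterior: Gamma(1.90+7, 2.56+8.9) = Gamma(8.90, 11.46).
Mode = (α−1)/β = 0.6894.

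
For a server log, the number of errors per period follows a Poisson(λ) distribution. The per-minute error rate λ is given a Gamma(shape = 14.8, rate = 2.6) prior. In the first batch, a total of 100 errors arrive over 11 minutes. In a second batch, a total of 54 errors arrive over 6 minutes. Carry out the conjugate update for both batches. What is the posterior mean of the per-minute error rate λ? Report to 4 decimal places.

With a Gamma(shape α, rate β) prior, the Poisson likelihood is conjugate: the posterior is Gamma(α + ΣXᵢ, β + n).
After batch 1: Gamma(α+S, β+n) = Gamma(14.8+100, 2.6+11) = Gamma(114.8, 13.6).
After batch 2: Gamma(α+S, β+n) = Gamma(114.8+54, 13.6+6) = Gamma(168.8, 19.6).
Posterior mean = α/β = 168.8/19.6 = 8.6122.

8.6122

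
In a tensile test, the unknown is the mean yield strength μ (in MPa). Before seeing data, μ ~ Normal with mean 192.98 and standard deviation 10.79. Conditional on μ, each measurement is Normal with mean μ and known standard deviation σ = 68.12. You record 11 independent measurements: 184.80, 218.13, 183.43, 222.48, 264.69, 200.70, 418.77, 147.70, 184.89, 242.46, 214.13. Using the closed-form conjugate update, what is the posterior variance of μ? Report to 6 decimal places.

91.242493

For Normal data with known variance σ², a Normal(μ₀, σ₀²) prior on μ is conjugate. Posterior precision = 1/σ₀² + n/σ²; posterior mean is the precision-weighted average of μ₀ and x̄.
σ₀² = 10.79² = 116.4241, σ² = 68.12² = 4640.3344; σ² + n·σ₀² = 4640.3344 + 11·116.4241 = 5920.9995.
Posterior precision = 1/σ₀² + n/σ² = 1/116.4241 + 11/4640.3344 = (σ² + n·σ₀²)/(σ₀²σ²) = 5920.9995/(116.4241·4640.3344); posterior variance σₙ² = σ₀²σ²/(σ² + n·σ₀²) = 116.4241·4640.3344/5920.9995 = 91.242493.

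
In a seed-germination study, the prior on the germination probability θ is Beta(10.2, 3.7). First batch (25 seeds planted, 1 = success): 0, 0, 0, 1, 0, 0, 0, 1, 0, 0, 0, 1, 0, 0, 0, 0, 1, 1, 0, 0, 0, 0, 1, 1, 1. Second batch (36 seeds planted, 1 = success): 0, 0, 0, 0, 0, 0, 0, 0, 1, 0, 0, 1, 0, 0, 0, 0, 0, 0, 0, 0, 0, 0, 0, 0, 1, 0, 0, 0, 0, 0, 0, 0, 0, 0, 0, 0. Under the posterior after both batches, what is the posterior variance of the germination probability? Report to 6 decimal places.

0.002674

The Beta prior is conjugate to a Binomial/Bernoulli likelihood; the update adds successes to α and failures to β.
After batch 1: Beta(10.2+8, 3.7+17) = Beta(18.2, 20.7).
After batch 2: Beta(18.2+3, 20.7+33) = Beta(21.2, 53.7).
Var = αβ/((α+β)²(α+β+1)) = 21.2·53.7/(74.9²·75.9) = 0.002674.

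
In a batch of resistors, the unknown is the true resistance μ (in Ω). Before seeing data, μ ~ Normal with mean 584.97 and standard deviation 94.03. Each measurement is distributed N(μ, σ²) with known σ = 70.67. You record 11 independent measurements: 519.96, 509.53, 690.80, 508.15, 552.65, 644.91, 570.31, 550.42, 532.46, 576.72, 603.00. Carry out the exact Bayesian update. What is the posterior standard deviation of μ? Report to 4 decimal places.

For Normal data with known variance σ², a Normal(μ₀, σ₀²) prior on μ is conjugate. Posterior precision = 1/σ₀² + n/σ²; posterior mean is the precision-weighted average of μ₀ and x̄.
σ₀² = 94.03² = 8841.6409, σ² = 70.67² = 4994.2489; σ² + n·σ₀² = 4994.2489 + 11·8841.6409 = 102252.2988.
Posterior precision = 1/σ₀² + n/σ² = 1/8841.6409 + 11/4994.2489 = (σ² + n·σ₀²)/(σ₀²σ²) = 102252.2988/(8841.6409·4994.2489); posterior variance σₙ² = σ₀²σ²/(σ² + n·σ₀²) = 8841.6409·4994.2489/102252.2988 = 431.847067.
Posterior SD = √σₙ² = √(8841.6409·4994.2489/102252.2988) = 20.7809.

20.7809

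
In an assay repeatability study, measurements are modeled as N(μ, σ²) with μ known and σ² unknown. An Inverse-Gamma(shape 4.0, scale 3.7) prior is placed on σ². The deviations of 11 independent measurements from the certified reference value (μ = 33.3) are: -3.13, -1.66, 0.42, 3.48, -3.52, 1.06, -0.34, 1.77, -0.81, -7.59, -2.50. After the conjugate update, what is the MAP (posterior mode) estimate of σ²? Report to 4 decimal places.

With known mean μ and an Inverse-Gamma(α, β) prior on σ², the Normal likelihood is conjugate: posterior is Inv-Gamma(α + n/2, β + Σ(xᵢ−μ)²/2).
Σ(xᵢ−μ)² = (-3.13)² + (-1.66)² + (0.42)² + (3.48)² + (-3.52)² + (1.06)² + (-0.34)² + (1.77)² + (-0.81)² + (-7.59)² + (-2.50)² = 106.1160.
Posterior: Inv-Gamma(4.0 + 11/2, 3.7 + 106.1160/2) = Inv-Gamma(9.50, 56.75800).
Mode = β/(α+1) = 56.75800/10.50 = 5.4055.

5.4055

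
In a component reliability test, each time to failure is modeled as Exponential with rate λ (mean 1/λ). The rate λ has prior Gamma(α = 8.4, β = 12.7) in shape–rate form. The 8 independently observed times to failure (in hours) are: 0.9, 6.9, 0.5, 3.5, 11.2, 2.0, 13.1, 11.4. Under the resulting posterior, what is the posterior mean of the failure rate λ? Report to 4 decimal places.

0.2637

With a Gamma(shape α, rate β) prior on the exponential rate λ, the posterior after n observations with total T = Σxᵢ is Gamma(α+n, β+T).
Sum of observations T = 49.5 hours; n = 8.
Posterior: Gamma(8.4+8, 12.7+49.5) = Gamma(16.4, 62.2).
Posterior mean of λ = α/β = 16.4/62.2 = 0.2637.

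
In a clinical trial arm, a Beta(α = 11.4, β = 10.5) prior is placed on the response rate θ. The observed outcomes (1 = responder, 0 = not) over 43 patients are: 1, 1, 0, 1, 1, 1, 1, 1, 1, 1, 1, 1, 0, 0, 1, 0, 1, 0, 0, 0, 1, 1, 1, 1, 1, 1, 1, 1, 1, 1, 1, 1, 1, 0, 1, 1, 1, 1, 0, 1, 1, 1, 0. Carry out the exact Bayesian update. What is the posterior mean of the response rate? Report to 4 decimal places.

0.6841

The Beta prior is conjugate to a Binomial/Bernoulli likelihood; the update adds successes to α and failures to β.
Posterior: Beta(α+k, β+n−k) = Beta(11.4+33, 10.5+10) = Beta(44.4, 20.5).
Posterior mean = α/(α+β) = 44.4/64.9 = 0.6841.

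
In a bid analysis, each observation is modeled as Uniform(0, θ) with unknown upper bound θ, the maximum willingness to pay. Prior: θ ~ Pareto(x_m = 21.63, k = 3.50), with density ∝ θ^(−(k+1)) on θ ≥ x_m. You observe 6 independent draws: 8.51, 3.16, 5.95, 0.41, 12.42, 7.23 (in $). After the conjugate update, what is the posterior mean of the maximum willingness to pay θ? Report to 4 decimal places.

24.1747

A Pareto(scale x_m, shape k) prior on the upper bound θ of Uniform(0, θ) is conjugate: posterior is Pareto(max(x_m, max xᵢ), k + n).
Sample maximum = 12.42; prior scale x_m = 21.63 → posterior scale = max = 21.63.
Posterior shape = 3.50 + 6 = 9.50.
E[θ|data] = k·x_m/(k−1) = 9.50·21.63/8.50 = 24.1747.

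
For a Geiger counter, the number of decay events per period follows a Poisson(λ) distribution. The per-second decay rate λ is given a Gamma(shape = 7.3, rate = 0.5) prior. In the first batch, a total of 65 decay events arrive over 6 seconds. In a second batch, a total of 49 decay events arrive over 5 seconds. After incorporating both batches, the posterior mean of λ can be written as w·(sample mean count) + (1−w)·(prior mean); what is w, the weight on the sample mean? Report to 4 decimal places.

0.9565

With a Gamma(shape α, rate β) prior, the Poisson likelihood is conjugate: the posterior is Gamma(α + ΣXᵢ, β + n).
Total number of seconds: n = 6 + 5 = 11.
Posterior mean = (α₀+S)/(β₀+n) = [n/(β₀+n)]·(S/n) + [β₀/(β₀+n)]·(α₀/β₀), so only n and β₀ enter the weight.
Weight on data w = n/(β₀+n) = 11/(0.5+11) = 11/11.5 = 0.9565.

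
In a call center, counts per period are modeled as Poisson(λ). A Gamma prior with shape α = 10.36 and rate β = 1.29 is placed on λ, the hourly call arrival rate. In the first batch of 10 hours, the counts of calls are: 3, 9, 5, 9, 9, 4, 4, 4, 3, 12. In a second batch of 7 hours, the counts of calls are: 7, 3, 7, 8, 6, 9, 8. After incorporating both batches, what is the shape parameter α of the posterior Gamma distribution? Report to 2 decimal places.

120.36

With a Gamma(shape α, rate β) prior, the Poisson likelihood is conjugate: the posterior is Gamma(α + ΣXᵢ, β + n).
Batch 1: sum of counts S = 62 over n = 10 hours.
After batch 1: Gamma(α+S, β+n) = Gamma(10.36+62, 1.29+10) = Gamma(72.36, 11.29).
Batch 2: sum of counts S = 48 over n = 7 hours.
After batch 2: Gamma(α+S, β+n) = Gamma(72.36+48, 11.29+7) = Gamma(120.36, 18.29).
Posterior α = 120.36.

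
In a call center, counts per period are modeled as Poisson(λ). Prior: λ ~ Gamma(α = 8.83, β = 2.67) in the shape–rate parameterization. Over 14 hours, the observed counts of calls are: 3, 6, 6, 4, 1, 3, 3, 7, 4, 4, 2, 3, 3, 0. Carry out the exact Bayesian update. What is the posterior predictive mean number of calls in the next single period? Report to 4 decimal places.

With a Gamma(shape α, rate β) prior, the Poisson likelihood is conjugate: the posterior is Gamma(α + ΣXᵢ, β + n).
Sum of counts S = 49 over n = 14 hours.
Posterior: Gamma(α+S, β+n) = Gamma(8.83+49, 2.67+14) = Gamma(57.83, 16.67).
The predictive distribution for one future period is NegBinom with mean α/β = 3.4691.

3.4691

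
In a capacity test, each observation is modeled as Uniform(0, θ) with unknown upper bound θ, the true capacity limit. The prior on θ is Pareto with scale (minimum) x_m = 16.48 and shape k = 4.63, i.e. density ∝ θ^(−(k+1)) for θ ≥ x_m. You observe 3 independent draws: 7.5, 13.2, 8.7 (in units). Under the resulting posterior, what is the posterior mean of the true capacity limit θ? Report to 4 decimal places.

A Pareto(scale x_m, shape k) prior on the upper bound θ of Uniform(0, θ) is conjugate: posterior is Pareto(max(x_m, max xᵢ), k + n).
Sample maximum = 13.2; prior scale x_m = 16.48 → posterior scale = max = 16.48.
Posterior shape = 4.63 + 3 = 7.63.
E[θ|data] = k·x_m/(k−1) = 7.63·16.48/6.63 = 18.9657.

18.9657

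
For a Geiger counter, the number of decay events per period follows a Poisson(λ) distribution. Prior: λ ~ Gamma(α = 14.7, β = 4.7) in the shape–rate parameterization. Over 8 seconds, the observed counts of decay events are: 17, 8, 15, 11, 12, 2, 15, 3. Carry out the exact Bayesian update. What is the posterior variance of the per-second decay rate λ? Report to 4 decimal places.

0.6057

With a Gamma(shape α, rate β) prior, the Poisson likelihood is conjugate: the posterior is Gamma(α + ΣXᵢ, β + n).
Sum of counts S = 83 over n = 8 seconds.
Posterior: Gamma(α+S, β+n) = Gamma(14.7+83, 4.7+8) = Gamma(97.7, 12.7).
Var = α/β² = 97.7/12.7² = 0.6057.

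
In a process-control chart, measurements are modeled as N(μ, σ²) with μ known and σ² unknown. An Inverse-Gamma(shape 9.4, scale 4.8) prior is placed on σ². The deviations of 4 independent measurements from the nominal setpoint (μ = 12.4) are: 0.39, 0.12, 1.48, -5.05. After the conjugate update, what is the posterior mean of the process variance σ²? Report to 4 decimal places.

With known mean μ and an Inverse-Gamma(α, β) prior on σ², the Normal likelihood is conjugate: posterior is Inv-Gamma(α + n/2, β + Σ(xᵢ−μ)²/2).
Σ(xᵢ−μ)² = (0.39)² + (0.12)² + (1.48)² + (-5.05)² = 27.8594.
Posterior: Inv-Gamma(9.4 + 4/2, 4.8 + 27.8594/2) = Inv-Gamma(11.40, 18.72970).
E[σ²|data] = β/(α−1) = 18.72970/10.40 = 1.8009.

1.8009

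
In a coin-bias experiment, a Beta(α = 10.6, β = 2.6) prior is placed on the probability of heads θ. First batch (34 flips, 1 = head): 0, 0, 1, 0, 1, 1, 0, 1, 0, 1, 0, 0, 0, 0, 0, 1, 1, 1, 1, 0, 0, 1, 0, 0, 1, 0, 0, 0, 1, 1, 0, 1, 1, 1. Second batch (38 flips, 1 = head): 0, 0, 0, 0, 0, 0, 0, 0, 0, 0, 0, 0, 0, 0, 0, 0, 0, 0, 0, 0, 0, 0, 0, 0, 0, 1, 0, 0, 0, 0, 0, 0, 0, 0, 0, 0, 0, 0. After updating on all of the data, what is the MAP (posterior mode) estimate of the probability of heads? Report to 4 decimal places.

The Beta prior is conjugate to a Binomial/Bernoulli likelihood; the update adds successes to α and failures to β.
After batch 1: Beta(10.6+16, 2.6+18) = Beta(26.6, 20.6).
After batch 2: Beta(26.6+1, 20.6+37) = Beta(27.6, 57.6).
Mode of Beta(a,b) for a,b>1 is (a−1)/(a+b−2) = 26.6/83.2 = 0.3197.

0.3197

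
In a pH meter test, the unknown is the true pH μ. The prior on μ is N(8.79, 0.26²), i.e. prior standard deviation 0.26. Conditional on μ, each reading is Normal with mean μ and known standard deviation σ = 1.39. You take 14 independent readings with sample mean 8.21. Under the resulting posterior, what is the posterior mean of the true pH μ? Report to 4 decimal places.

For Normal data with known variance σ², a Normal(μ₀, σ₀²) prior on μ is conjugate. Posterior precision = 1/σ₀² + n/σ²; posterior mean is the precision-weighted average of μ₀ and x̄.
n·x̄ = 14·8.21 = 114.94.
σ₀² = 0.26² = 0.0676, σ² = 1.39² = 1.9321; σ² + n·σ₀² = 1.9321 + 14·0.0676 = 2.8785.
Posterior mean = (μ₀/σ₀² + n·x̄/σ²)/(1/σ₀² + n/σ²) = (σ²·μ₀ + σ₀²·n·x̄)/(σ² + n·σ₀²) = (1.9321·8.79 + 0.0676·114.94)/2.8785 = 24.753103/2.8785 = 8.5993.

8.5993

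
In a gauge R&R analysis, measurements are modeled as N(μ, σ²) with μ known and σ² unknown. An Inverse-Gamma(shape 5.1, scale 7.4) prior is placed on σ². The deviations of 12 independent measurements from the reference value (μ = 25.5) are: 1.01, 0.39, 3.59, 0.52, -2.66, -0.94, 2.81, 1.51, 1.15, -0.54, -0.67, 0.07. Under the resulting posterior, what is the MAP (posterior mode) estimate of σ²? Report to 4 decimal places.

2.0386

With known mean μ and an Inverse-Gamma(α, β) prior on σ², the Normal likelihood is conjugate: posterior is Inv-Gamma(α + n/2, β + Σ(xᵢ−μ)²/2).
Σ(xᵢ−μ)² = (1.01)² + (0.39)² + (3.59)² + (0.52)² + (-2.66)² + (-0.94)² + (2.81)² + (1.51)² + (1.15)² + (-0.54)² + (-0.67)² + (0.07)² = 34.5340.
Posterior: Inv-Gamma(5.1 + 12/2, 7.4 + 34.5340/2) = Inv-Gamma(11.10, 24.66700).
Mode = β/(α+1) = 24.66700/12.10 = 2.0386.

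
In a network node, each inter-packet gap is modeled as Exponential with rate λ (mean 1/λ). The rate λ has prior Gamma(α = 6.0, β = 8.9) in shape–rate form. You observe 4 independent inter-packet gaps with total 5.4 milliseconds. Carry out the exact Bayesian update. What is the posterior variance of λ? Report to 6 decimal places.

0.048902

With a Gamma(shape α, rate β) prior on the exponential rate λ, the posterior after n observations with total T = Σxᵢ is Gamma(α+n, β+T).
Posterior: Gamma(6.0+4, 8.9+5.4) = Gamma(10.0, 14.3).
Var = α/β² = 0.048902.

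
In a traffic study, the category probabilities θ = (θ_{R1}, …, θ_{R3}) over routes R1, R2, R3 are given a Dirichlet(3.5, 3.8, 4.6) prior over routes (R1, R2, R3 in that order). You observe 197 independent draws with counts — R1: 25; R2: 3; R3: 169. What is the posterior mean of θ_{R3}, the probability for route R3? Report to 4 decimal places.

The Dirichlet prior is conjugate to the Multinomial likelihood: each posterior αⱼ = prior αⱼ + observed count nⱼ.
Posterior concentration: (28.5, 6.8, 173.6), total = 208.9.
E[θ_{R3}|data] = α_{R3}/Σα = 173.6/208.9 = 0.8310.

0.8310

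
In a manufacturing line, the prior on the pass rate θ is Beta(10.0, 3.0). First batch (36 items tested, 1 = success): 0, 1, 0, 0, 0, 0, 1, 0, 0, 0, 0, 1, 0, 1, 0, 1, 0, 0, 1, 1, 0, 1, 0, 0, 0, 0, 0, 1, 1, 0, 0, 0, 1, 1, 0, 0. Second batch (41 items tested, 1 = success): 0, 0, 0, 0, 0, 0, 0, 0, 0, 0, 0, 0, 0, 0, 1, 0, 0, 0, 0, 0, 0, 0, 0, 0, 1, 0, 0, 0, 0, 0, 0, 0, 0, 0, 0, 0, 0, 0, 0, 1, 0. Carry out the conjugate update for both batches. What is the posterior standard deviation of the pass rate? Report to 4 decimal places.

The Beta prior is conjugate to a Binomial/Bernoulli likelihood; the update adds successes to α and failures to β.
After batch 1: Beta(10.0+12, 3.0+24) = Beta(22.0, 27.0).
After batch 2: Beta(22.0+3, 27.0+38) = Beta(25.0, 65.0).
Var = αβ/((α+β)²(α+β+1)) = 25.0·65.0/(90.0²·91.0) = 0.00220459; SD = √0.00220459 = 0.0470.

0.0470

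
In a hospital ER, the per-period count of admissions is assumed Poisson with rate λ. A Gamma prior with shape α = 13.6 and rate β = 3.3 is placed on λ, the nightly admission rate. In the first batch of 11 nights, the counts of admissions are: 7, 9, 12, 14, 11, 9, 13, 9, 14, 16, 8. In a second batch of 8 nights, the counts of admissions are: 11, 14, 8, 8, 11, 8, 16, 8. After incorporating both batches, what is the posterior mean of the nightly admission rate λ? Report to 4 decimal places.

9.8475

With a Gamma(shape α, rate β) prior, the Poisson likelihood is conjugate: the posterior is Gamma(α + ΣXᵢ, β + n).
Batch 1: sum of counts S = 122 over n = 11 nights.
After batch 1: Gamma(α+S, β+n) = Gamma(13.6+122, 3.3+11) = Gamma(135.6, 14.3).
Batch 2: sum of counts S = 84 over n = 8 nights.
After batch 2: Gamma(α+S, β+n) = Gamma(135.6+84, 14.3+8) = Gamma(219.6, 22.3).
Posterior mean = α/β = 219.6/22.3 = 9.8475.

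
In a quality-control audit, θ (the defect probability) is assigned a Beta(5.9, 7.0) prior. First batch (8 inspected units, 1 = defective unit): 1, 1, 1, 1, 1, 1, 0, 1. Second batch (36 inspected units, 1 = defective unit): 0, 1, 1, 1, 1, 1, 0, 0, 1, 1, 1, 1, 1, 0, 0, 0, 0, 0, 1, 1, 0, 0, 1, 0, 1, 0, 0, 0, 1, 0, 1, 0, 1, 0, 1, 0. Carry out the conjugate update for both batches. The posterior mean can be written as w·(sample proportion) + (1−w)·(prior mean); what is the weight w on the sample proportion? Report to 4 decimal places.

The Beta prior is conjugate to a Binomial/Bernoulli likelihood; the update adds successes to α and failures to β.
Total number of inspected units: n = 8 + 36 = 44.
Posterior mean = (α₀+k)/(α₀+β₀+n) = [n/(α₀+β₀+n)]·(k/n) + [(α₀+β₀)/(α₀+β₀+n)]·α₀/(α₀+β₀), so only n and the prior enter the weight.
The weight on the data is w = n/(α₀+β₀+n) = 44/(5.9+7.0+44) = 44/56.9 = 0.7733.

0.7733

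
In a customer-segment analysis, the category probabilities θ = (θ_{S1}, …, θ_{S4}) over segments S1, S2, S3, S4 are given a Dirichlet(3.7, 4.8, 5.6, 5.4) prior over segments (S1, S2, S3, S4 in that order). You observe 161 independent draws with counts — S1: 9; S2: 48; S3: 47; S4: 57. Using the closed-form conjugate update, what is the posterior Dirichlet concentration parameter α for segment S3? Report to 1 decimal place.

The Dirichlet prior is conjugate to the Multinomial likelihood: each posterior αⱼ = prior αⱼ + observed count nⱼ.
Posterior concentration: (12.7, 52.8, 52.6, 62.4), total = 180.5.
α_{S3} = 5.6 + 47 = 52.6.

52.6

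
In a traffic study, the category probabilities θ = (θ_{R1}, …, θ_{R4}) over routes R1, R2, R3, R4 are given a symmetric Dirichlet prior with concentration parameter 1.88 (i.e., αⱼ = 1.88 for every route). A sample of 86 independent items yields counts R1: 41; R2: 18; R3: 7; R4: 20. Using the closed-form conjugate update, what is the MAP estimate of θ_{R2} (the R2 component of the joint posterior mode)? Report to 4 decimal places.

0.2109

The Dirichlet prior is conjugate to the Multinomial likelihood: each posterior αⱼ = prior αⱼ + observed count nⱼ.
Posterior concentration: (42.88, 19.88, 8.88, 21.88), total = 93.52.
Joint mode component: (α_{R2}−1)/(Σα−K) = 18.88/89.52 = 0.2109.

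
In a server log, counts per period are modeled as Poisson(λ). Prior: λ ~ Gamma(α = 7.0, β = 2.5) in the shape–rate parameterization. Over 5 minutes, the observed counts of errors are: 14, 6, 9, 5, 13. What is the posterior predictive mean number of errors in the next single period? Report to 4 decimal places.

7.2000

With a Gamma(shape α, rate β) prior, the Poisson likelihood is conjugate: the posterior is Gamma(α + ΣXᵢ, β + n).
Sum of counts S = 47 over n = 5 minutes.
Posterior: Gamma(α+S, β+n) = Gamma(7.0+47, 2.5+5) = Gamma(54.0, 7.5).
The predictive distribution for one future period is NegBinom with mean α/β = 7.2000.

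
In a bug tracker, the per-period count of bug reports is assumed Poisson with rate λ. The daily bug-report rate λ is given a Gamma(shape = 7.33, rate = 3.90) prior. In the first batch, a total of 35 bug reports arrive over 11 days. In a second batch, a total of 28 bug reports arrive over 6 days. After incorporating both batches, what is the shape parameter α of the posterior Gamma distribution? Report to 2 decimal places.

With a Gamma(shape α, rate β) prior, the Poisson likelihood is conjugate: the posterior is Gamma(α + ΣXᵢ, β + n).
After batch 1: Gamma(α+S, β+n) = Gamma(7.33+35, 3.90+11) = Gamma(42.33, 14.90).
After batch 2: Gamma(α+S, β+n) = Gamma(42.33+28, 14.90+6) = Gamma(70.33, 20.90).
Posterior α = 70.33.

70.33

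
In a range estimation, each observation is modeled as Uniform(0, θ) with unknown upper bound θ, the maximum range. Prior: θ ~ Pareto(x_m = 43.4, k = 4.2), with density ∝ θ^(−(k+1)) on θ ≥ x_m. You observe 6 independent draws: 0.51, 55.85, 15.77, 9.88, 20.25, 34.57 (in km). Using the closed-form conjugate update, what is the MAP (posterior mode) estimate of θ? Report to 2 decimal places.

A Pareto(scale x_m, shape k) prior on the upper bound θ of Uniform(0, θ) is conjugate: posterior is Pareto(max(x_m, max xᵢ), k + n).
Sample maximum = 55.85; prior scale x_m = 43.4 → posterior scale = max = 55.85.
Posterior shape = 4.2 + 6 = 10.2.
The Pareto density is decreasing on [x_m, ∞), so the mode is x_m = 55.85.

55.85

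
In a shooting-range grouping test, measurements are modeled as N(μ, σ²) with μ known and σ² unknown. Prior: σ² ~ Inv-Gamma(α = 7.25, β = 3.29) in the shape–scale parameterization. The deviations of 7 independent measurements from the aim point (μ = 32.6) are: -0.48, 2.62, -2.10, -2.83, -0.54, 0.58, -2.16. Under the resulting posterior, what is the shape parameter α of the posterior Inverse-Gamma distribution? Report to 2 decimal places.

10.75

With known mean μ and an Inverse-Gamma(α, β) prior on σ², the Normal likelihood is conjugate: posterior is Inv-Gamma(α + n/2, β + Σ(xᵢ−μ)²/2).
Σ(xᵢ−μ)² = (-0.48)² + (2.62)² + (-2.10)² + (-2.83)² + (-0.54)² + (0.58)² + (-2.16)² = 24.8073.
Posterior: Inv-Gamma(7.25 + 7/2, 3.29 + 24.8073/2) = Inv-Gamma(10.75, 15.69365).
Posterior α = 10.75.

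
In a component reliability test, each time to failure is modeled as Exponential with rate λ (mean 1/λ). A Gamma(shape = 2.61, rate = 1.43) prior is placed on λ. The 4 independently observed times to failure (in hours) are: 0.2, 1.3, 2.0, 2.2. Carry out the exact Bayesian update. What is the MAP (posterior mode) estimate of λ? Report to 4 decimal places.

0.7868

With a Gamma(shape α, rate β) prior on the exponential rate λ, the posterior after n observations with total T = Σxᵢ is Gamma(α+n, β+T).
Sum of observations T = 5.7 hours; n = 4.
Posterior: Gamma(2.61+4, 1.43+5.7) = Gamma(6.61, 7.13).
Mode = (α−1)/β = 0.7868.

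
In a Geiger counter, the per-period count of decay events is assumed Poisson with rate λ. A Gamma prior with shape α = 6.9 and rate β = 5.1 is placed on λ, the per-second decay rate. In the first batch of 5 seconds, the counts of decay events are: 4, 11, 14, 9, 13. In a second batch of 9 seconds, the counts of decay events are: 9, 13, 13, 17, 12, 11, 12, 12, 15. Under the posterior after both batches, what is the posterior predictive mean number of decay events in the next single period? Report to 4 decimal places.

With a Gamma(shape α, rate β) prior, the Poisson likelihood is conjugate: the posterior is Gamma(α + ΣXᵢ, β + n).
Batch 1: sum of counts S = 51 over n = 5 seconds.
After batch 1: Gamma(α+S, β+n) = Gamma(6.9+51, 5.1+5) = Gamma(57.9, 10.1).
Batch 2: sum of counts S = 114 over n = 9 seconds.
After batch 2: Gamma(α+S, β+n) = Gamma(57.9+114, 10.1+9) = Gamma(171.9, 19.1).
The predictive distribution for one future period is NegBinom with mean α/β = 9.0000.

9.0000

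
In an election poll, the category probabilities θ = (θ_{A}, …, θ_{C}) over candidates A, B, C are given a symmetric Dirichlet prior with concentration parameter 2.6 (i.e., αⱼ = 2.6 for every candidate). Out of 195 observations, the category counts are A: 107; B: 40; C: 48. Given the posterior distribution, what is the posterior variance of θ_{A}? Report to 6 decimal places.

The Dirichlet prior is conjugate to the Multinomial likelihood: each posterior αⱼ = prior αⱼ + observed count nⱼ.
Posterior concentration: (109.6, 42.6, 50.6), total = 202.8.
Var[θ_j] = α_j(Σα−α_j)/((Σα)²(Σα+1)) = 109.6·93.2/(202.8²·203.8) = 0.001219.

0.001219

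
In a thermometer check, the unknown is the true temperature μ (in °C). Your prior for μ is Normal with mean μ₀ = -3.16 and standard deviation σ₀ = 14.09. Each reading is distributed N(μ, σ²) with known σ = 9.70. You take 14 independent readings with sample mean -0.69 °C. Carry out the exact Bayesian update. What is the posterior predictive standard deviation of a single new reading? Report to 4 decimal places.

For Normal data with known variance σ², a Normal(μ₀, σ₀²) prior on μ is conjugate. Posterior precision = 1/σ₀² + n/σ²; posterior mean is the precision-weighted average of μ₀ and x̄.
σ₀² = 14.09² = 198.5281, σ² = 9.70² = 94.09; σ² + n·σ₀² = 94.09 + 14·198.5281 = 2873.4834.
Posterior precision = 1/σ₀² + n/σ² = 1/198.5281 + 14/94.09 = (σ² + n·σ₀²)/(σ₀²σ²) = 2873.4834/(198.5281·94.09); posterior variance σₙ² = σ₀²σ²/(σ² + n·σ₀²) = 198.5281·94.09/2873.4834 = 6.500650.
Predictive variance for one new observation = σₙ² + σ² = 198.5281·94.09/2873.4834 + 94.09 = σ²·(σ₀² + 2873.4834)/2873.4834 = 94.09·3072.0115/2873.4834 = 100.590650; SD = √(94.09·3072.0115/2873.4834) = 10.0295.

10.0295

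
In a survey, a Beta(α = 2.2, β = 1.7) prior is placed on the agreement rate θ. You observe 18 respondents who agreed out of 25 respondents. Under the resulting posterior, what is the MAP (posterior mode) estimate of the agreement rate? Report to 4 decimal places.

The Beta prior is conjugate to a Binomial/Bernoulli likelihood; the update adds successes to α and failures to β.
Posterior: Beta(α+k, β+n−k) = Beta(2.2+18, 1.7+7) = Beta(20.2, 8.7).
Mode of Beta(a,b) for a,b>1 is (a−1)/(a+b−2) = 19.2/26.9 = 0.7138.

0.7138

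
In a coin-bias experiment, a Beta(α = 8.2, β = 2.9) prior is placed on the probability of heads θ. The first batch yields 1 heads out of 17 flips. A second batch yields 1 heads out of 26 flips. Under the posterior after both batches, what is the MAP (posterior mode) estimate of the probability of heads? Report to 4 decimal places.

The Beta prior is conjugate to a Binomial/Bernoulli likelihood; the update adds successes to α and failures to β.
After batch 1: Beta(8.2+1, 2.9+16) = Beta(9.2, 18.9).
After batch 2: Beta(9.2+1, 18.9+25) = Beta(10.2, 43.9).
Mode of Beta(a,b) for a,b>1 is (a−1)/(a+b−2) = 9.2/52.1 = 0.1766.

0.1766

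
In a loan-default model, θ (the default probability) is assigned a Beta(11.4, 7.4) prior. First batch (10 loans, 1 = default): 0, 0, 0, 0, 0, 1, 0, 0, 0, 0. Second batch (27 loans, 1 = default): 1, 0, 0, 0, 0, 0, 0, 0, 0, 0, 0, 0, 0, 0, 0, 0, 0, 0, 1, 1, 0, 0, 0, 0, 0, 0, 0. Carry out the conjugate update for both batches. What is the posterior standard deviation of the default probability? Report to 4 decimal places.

The Beta prior is conjugate to a Binomial/Bernoulli likelihood; the update adds successes to α and failures to β.
After batch 1: Beta(11.4+1, 7.4+9) = Beta(12.4, 16.4).
After batch 2: Beta(12.4+3, 16.4+24) = Beta(15.4, 40.4).
Var = αβ/((α+β)²(α+β+1)) = 15.4·40.4/(55.8²·56.8) = 0.00351792; SD = √0.00351792 = 0.0593.

0.0593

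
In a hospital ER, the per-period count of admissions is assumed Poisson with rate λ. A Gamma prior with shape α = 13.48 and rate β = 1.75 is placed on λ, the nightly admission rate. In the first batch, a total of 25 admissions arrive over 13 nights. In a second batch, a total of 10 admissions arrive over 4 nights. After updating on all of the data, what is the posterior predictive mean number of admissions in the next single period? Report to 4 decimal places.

2.5856

With a Gamma(shape α, rate β) prior, the Poisson likelihood is conjugate: the posterior is Gamma(α + ΣXᵢ, β + n).
After batch 1: Gamma(α+S, β+n) = Gamma(13.48+25, 1.75+13) = Gamma(38.48, 14.75).
After batch 2: Gamma(α+S, β+n) = Gamma(38.48+10, 14.75+4) = Gamma(48.48, 18.75).
The predictive distribution for one future period is NegBinom with mean α/β = 2.5856.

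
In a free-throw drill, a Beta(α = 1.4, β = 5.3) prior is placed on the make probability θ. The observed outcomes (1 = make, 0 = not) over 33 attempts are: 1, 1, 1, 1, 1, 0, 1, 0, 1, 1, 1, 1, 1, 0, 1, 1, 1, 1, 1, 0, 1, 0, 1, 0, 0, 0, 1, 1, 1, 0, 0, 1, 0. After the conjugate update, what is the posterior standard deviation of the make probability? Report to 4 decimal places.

0.0771

The Beta prior is conjugate to a Binomial/Bernoulli likelihood; the update adds successes to α and failures to β.
Posterior: Beta(α+k, β+n−k) = Beta(1.4+22, 5.3+11) = Beta(23.4, 16.3).
Var = αβ/((α+β)²(α+β+1)) = 23.4·16.3/(39.7²·40.7) = 0.00594604; SD = √0.00594604 = 0.0771.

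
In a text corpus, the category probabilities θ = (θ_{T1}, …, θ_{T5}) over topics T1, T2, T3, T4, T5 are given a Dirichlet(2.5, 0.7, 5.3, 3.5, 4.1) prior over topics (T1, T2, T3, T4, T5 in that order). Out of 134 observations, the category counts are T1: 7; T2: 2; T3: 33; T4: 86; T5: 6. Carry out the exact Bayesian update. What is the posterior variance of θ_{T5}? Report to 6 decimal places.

The Dirichlet prior is conjugate to the Multinomial likelihood: each posterior αⱼ = prior αⱼ + observed count nⱼ.
Posterior concentration: (9.5, 2.7, 38.3, 89.5, 10.1), total = 150.1.
Var[θ_j] = α_j(Σα−α_j)/((Σα)²(Σα+1)) = 10.1·140.0/(150.1²·151.1) = 0.000415.

0.000415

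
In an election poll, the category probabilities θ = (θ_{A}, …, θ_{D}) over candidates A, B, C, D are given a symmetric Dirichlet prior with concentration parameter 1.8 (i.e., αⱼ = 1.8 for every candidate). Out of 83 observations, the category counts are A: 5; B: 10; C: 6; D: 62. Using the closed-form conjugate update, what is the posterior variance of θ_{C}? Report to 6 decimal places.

0.000866

The Dirichlet prior is conjugate to the Multinomial likelihood: each posterior αⱼ = prior αⱼ + observed count nⱼ.
Posterior concentration: (6.8, 11.8, 7.8, 63.8), total = 90.2.
Var[θ_j] = α_j(Σα−α_j)/((Σα)²(Σα+1)) = 7.8·82.4/(90.2²·91.2) = 0.000866.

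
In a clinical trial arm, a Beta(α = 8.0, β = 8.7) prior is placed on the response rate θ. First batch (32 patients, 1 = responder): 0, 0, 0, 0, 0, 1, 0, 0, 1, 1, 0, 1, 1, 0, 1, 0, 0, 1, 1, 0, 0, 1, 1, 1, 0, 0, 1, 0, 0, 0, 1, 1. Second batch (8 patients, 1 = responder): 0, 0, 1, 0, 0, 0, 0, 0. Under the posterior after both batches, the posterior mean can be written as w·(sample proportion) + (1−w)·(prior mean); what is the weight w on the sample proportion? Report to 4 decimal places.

0.7055

The Beta prior is conjugate to a Binomial/Bernoulli likelihood; the update adds successes to α and failures to β.
Total number of patients: n = 32 + 8 = 40.
Posterior mean = (α₀+k)/(α₀+β₀+n) = [n/(α₀+β₀+n)]·(k/n) + [(α₀+β₀)/(α₀+β₀+n)]·α₀/(α₀+β₀), so only n and the prior enter the weight.
The weight on the data is w = n/(α₀+β₀+n) = 40/(8.0+8.7+40) = 40/56.7 = 0.7055.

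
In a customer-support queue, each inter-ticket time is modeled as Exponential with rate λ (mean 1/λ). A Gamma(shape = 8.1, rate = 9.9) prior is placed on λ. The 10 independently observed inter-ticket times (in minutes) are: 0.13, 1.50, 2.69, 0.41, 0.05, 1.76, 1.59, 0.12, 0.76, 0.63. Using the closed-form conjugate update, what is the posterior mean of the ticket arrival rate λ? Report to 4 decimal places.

With a Gamma(shape α, rate β) prior on the exponential rate λ, the posterior after n observations with total T = Σxᵢ is Gamma(α+n, β+T).
Sum of observations T = 9.64 minutes; n = 10.
Posterior: Gamma(8.1+10, 9.9+9.64) = Gamma(18.1, 19.54).
Posterior mean of λ = α/β = 18.1/19.54 = 0.9263.

0.9263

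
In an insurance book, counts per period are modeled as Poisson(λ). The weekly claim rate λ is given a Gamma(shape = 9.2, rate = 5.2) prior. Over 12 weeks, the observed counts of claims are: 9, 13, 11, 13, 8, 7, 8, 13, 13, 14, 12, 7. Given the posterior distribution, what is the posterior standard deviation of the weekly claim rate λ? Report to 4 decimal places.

0.6810

With a Gamma(shape α, rate β) prior, the Poisson likelihood is conjugate: the posterior is Gamma(α + ΣXᵢ, β + n).
Sum of counts S = 128 over n = 12 weeks.
Posterior: Gamma(α+S, β+n) = Gamma(9.2+128, 5.2+12) = Gamma(137.2, 17.2).
SD = √α/β = √137.2/17.2 = 0.6810.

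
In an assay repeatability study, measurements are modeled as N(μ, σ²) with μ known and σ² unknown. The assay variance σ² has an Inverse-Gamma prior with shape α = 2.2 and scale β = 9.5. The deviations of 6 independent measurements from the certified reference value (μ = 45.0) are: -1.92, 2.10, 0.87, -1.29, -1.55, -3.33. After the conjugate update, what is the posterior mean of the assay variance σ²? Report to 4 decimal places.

5.1201

With known mean μ and an Inverse-Gamma(α, β) prior on σ², the Normal likelihood is conjugate: posterior is Inv-Gamma(α + n/2, β + Σ(xᵢ−μ)²/2).
Σ(xᵢ−μ)² = (-1.92)² + (2.10)² + (0.87)² + (-1.29)² + (-1.55)² + (-3.33)² = 24.0088.
Posterior: Inv-Gamma(2.2 + 6/2, 9.5 + 24.0088/2) = Inv-Gamma(5.20, 21.50440).
E[σ²|data] = β/(α−1) = 21.50440/4.20 = 5.1201.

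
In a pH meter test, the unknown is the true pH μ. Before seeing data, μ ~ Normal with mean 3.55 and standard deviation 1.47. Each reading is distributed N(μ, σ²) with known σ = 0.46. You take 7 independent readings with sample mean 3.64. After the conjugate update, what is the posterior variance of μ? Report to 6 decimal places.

For Normal data with known variance σ², a Normal(μ₀, σ₀²) prior on μ is conjugate. Posterior precision = 1/σ₀² + n/σ²; posterior mean is the precision-weighted average of μ₀ and x̄.
σ₀² = 1.47² = 2.1609, σ² = 0.46² = 0.2116; σ² + n·σ₀² = 0.2116 + 7·2.1609 = 15.3379.
Posterior precision = 1/σ₀² + n/σ² = 1/2.1609 + 7/0.2116 = (σ² + n·σ₀²)/(σ₀²σ²) = 15.3379/(2.1609·0.2116); posterior variance σₙ² = σ₀²σ²/(σ² + n·σ₀²) = 2.1609·0.2116/15.3379 = 0.029812.

0.029812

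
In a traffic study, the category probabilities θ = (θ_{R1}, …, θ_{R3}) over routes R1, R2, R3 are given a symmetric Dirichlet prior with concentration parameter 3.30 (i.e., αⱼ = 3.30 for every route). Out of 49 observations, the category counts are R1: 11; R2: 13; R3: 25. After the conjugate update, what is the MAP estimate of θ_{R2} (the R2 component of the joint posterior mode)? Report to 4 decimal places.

The Dirichlet prior is conjugate to the Multinomial likelihood: each posterior αⱼ = prior αⱼ + observed count nⱼ.
Posterior concentration: (14.30, 16.30, 28.30), total = 58.90.
Joint mode component: (α_{R2}−1)/(Σα−K) = 15.30/55.90 = 0.2737.

0.2737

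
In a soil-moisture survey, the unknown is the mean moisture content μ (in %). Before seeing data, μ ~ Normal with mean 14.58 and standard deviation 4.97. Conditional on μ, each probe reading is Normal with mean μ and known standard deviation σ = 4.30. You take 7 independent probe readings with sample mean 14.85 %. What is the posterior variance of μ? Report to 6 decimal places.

For Normal data with known variance σ², a Normal(μ₀, σ₀²) prior on μ is conjugate. Posterior precision = 1/σ₀² + n/σ²; posterior mean is the precision-weighted average of μ₀ and x̄.
σ₀² = 4.97² = 24.7009, σ² = 4.30² = 18.49; σ² + n·σ₀² = 18.49 + 7·24.7009 = 191.3963.
Posterior precision = 1/σ₀² + n/σ² = 1/24.7009 + 7/18.49 = (σ² + n·σ₀²)/(σ₀²σ²) = 191.3963/(24.7009·18.49); posterior variance σₙ² = σ₀²σ²/(σ² + n·σ₀²) = 24.7009·18.49/191.3963 = 2.386251.

2.386251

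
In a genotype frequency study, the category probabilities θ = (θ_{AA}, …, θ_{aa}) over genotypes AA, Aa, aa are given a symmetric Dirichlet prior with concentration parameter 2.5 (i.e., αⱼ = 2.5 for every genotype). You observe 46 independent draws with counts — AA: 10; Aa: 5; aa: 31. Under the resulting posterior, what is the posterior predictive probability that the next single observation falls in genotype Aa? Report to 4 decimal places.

The Dirichlet prior is conjugate to the Multinomial likelihood: each posterior αⱼ = prior αⱼ + observed count nⱼ.
Posterior concentration: (12.5, 7.5, 33.5), total = 53.5.
P(next = Aa | data) = α_{Aa}/Σα = 0.1402.

0.1402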